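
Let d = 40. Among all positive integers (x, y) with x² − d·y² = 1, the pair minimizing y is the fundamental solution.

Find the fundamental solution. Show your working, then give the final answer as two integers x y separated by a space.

19 3

√40 → a₀=6, period (3,12); ℓ=2 even so k=1
i=0: a=6 ⇒ p=6, q=1
i=1: a=3 ⇒ p=19, q=3
fundamental: x₁=19, y₁=3  (since 361 − 40·9 = 1)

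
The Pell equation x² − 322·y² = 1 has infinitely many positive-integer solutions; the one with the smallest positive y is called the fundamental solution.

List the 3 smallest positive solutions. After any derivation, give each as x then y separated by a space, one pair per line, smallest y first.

323 18
208657 11628
134792099 7511670

√322 → a₀=17, period (1,16,1,34); ℓ=4 even so k=3
k=0  a_k=17  p_k/q_k = 17/1
…
k=2  a_k=16  p_k/q_k = 305/17
k=3  a_k=1  p_k/q_k = 323/18
(x₁, y₁) = (323, 18);  323² − 322·18² = 1 ✓
(x_2, y_2) = (323·323 + 322·18·18, 323·18 + 18·323) = (208657, 11628)
(x_3, y_3) = (323·208657 + 322·18·11628, 323·11628 + 18·208657) = (134792099, 7511670)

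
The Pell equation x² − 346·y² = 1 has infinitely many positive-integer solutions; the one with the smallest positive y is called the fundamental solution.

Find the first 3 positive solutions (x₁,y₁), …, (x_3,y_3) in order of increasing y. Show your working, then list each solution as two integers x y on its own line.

√346 → a₀=18, period (1,1,1,1,36); ℓ=5 odd so k=9
k=0  a_k=18  p_k/q_k = 18/1
…
k=3  a_k=1  p_k/q_k = 56/3
k=4  a_k=1  p_k/q_k = 93/5
…
k=6  a_k=1  p_k/q_k = 3497/188
…
k=8  a_k=1  p_k/q_k = 10398/559
k=9  a_k=1  p_k/q_k = 17299/930
(x₁, y₁) = (17299, 930);  17299² − 346·930² = 1 ✓
n=2: (17299,930)∘(17299,930) = (17299·17299+346·930·930, 17299·930+930·17299) = (598510801,32176140)
n=3: (598510801,32176140)∘(17299,930) = (17299·598510801+346·930·32176140, 17299·32176140+930·598510801) = (20707276675699,1113230090790)

17299 930
598510801 32176140
20707276675699 1113230090790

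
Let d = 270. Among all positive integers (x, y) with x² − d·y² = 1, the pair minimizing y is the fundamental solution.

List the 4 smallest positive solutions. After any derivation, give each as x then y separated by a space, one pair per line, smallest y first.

d=270: √d = [16; 2,3,6,3,2,32] (ℓ=6, even), read p_5/q_5
a_0=16:  p_0=16·1+0=16,  q_0=16·0+1=1
…
a_2=3:  p_2=3·33+16=115,  q_2=3·2+1=7
…
a_4=3:  p_4=3·723+115=2284,  q_4=3·44+7=139
a_5=2:  p_5=2·2284+723=5291,  q_5=2·139+44=322
→ (5291, 322).  Check: 5291²=27994681, 270·322²=27994680, difference 1.
(5291+322√270)^2 = 55989361 + 3407404√270
(5291+322√270)^3 = 592479412811 + 36057148806√270
(5291+322√270)^4 = 6269617090376641 + 381556745257688√270

5291 322
55989361 3407404
592479412811 36057148806
6269617090376641 381556745257688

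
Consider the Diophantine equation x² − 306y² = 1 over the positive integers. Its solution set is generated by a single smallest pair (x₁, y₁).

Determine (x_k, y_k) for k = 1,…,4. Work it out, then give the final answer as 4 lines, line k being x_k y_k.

35 2
2449 140
171395 9798
11995201 685720

d=306: √d = [17; 2,34] (ℓ=2, even), read p_1/q_1
k=0  a_k=17  p_k/q_k = 17/1
k=1  a_k=2  p_k/q_k = 35/2
→ (35, 2).  Check: 35²=1225, 306·2²=1224, difference 1.
(35+2√306)^2 = 2449 + 140√306
(35+2√306)^3 = 171395 + 9798√306
(35+2√306)^4 = 11995201 + 685720√306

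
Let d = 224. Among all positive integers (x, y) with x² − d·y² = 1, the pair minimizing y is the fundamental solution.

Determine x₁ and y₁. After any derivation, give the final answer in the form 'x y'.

15 1

[14; 1,28] for √224; ℓ=2 ⇒ convergent index 1
step 0: (14, 1)  from 14·(1,0) + (0,1)
step 1: (15, 1)  from 1·(14,1) + (1,0)
(x₁, y₁) = (15, 1);  15² − 224·1² = 1 ✓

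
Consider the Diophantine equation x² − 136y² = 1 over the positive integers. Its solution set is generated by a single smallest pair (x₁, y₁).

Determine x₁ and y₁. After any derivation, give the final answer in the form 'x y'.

35 3

d=136: √d = [11; 1,1,1,22] (ℓ=4, even), read p_3/q_3
step 0: (11, 1)  from 11·(1,0) + (0,1)
…
step 2: (23, 2)  from 1·(12,1) + (11,1)
step 3: (35, 3)  from 1·(23,2) + (12,1)
(x₁, y₁) = (35, 3);  35² − 136·3² = 1 ✓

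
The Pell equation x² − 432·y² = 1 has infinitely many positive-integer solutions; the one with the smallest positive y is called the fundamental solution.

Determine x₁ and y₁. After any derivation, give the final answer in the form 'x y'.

1351 65

d=432: √d = [20; 1,3,1,1,1,3,1,40] (ℓ=8, even), read p_7/q_7
step 0: (20, 1)  from 20·(1,0) + (0,1)
…
step 3: (104, 5)  from 1·(83,4) + (21,1)
step 4: (187, 9)  from 1·(104,5) + (83,4)
…
step 6: (1060, 51)  from 3·(291,14) + (187,9)
step 7: (1351, 65)  from 1·(1060,51) + (291,14)
fundamental: x₁=1351, y₁=65  (since 1825201 − 432·4225 = 1)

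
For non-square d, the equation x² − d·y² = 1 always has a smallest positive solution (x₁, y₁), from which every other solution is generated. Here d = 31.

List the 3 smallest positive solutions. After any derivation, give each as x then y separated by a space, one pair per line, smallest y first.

1520 273
4620799 829920
14047227440 2522956527

[5; 1,1,3,5,3,1,1,10] for √31; ℓ=8 ⇒ convergent index 7
k=0  a_k=5  p_k/q_k = 5/1
k=1  a_k=1  p_k/q_k = 6/1
…
k=3  a_k=3  p_k/q_k = 39/7
k=4  a_k=5  p_k/q_k = 206/37
k=5  a_k=3  p_k/q_k = 657/118
k=6  a_k=1  p_k/q_k = 863/155
k=7  a_k=1  p_k/q_k = 1520/273
(x₁, y₁) = (1520, 273);  1520² − 31·273² = 1 ✓
n=2: (1520,273)∘(1520,273) = (1520·1520+31·273·273, 1520·273+273·1520) = (4620799,829920)
n=3: (4620799,829920)∘(1520,273) = (1520·4620799+31·273·829920, 1520·829920+273·4620799) = (14047227440,2522956527)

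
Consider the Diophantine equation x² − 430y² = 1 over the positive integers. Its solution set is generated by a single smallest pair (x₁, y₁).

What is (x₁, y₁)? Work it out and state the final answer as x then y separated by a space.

d=430: √d = [20; 1,2,1,3,1,…,2,1,40] (ℓ=14, even), read p_13/q_13
k=0  a_k=20  p_k/q_k = 20/1
k=1  a_k=1  p_k/q_k = 21/1
k=2  a_k=2  p_k/q_k = 62/3
k=3  a_k=1  p_k/q_k = 83/4
…
k=5  a_k=1  p_k/q_k = 394/19
k=6  a_k=6  p_k/q_k = 2675/129
k=7  a_k=8  p_k/q_k = 21794/1051
k=8  a_k=6  p_k/q_k = 133439/6435
…
k=10  a_k=3  p_k/q_k = 599138/28893
k=11  a_k=1  p_k/q_k = 754371/36379
k=12  a_k=2  p_k/q_k = 2107880/101651
k=13  a_k=1  p_k/q_k = 2862251/138030
(x₁, y₁) = (2862251, 138030);  2862251² − 430·138030² = 1 ✓

2862251 138030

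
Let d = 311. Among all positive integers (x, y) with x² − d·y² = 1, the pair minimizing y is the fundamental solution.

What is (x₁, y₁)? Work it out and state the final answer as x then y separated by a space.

16883880 957397

√311 = [17; 1,1,1,2,1,…,1,1,34, …], period ℓ=16 (even) → k=15
step 0: (17, 1)  from 17·(1,0) + (0,1)
…
step 3: (53, 3)  from 1·(35,2) + (18,1)
step 4: (141, 8)  from 2·(53,3) + (35,2)
…
step 6: (1305, 74)  from 6·(194,11) + (141,8)
…
step 12: (4565134, 258865)  from 2·(1594239,90401) + (1376656,78063)
…
step 14: (10724507, 608131)  from 1·(6159373,349266) + (4565134,258865)
step 15: (16883880, 957397)  from 1·(10724507,608131) + (6159373,349266)
→ (16883880, 957397).  Check: 16883880²=285065403854400, 311·957397²=285065403854399, difference 1.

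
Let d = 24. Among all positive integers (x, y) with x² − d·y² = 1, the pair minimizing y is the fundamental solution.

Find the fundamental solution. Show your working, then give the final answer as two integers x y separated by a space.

d=24: √d = [4; 1,8] (ℓ=2, even), read p_1/q_1
a_0=4:  p_0=4·1+0=4,  q_0=4·0+1=1
a_1=1:  p_1=1·4+1=5,  q_1=1·1+0=1
→ (5, 1).  Check: 5²=25, 24·1²=24, difference 1.

5 1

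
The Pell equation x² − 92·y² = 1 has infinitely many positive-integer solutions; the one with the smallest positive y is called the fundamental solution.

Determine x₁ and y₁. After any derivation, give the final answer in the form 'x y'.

d=92: √d = [9; 1,1,2,4,2,1,1,18] (ℓ=8, even), read p_7/q_7
step 0: (9, 1)  from 9·(1,0) + (0,1)
…
step 2: (19, 2)  from 1·(10,1) + (9,1)
step 3: (48, 5)  from 2·(19,2) + (10,1)
step 4: (211, 22)  from 4·(48,5) + (19,2)
…
step 6: (681, 71)  from 1·(470,49) + (211,22)
step 7: (1151, 120)  from 1·(681,71) + (470,49)
(x₁, y₁) = (1151, 120);  1151² − 92·120² = 1 ✓

1151 120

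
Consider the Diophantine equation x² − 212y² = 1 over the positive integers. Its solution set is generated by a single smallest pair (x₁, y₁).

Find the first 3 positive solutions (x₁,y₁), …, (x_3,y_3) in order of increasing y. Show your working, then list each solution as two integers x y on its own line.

66249 4550
8777860001 602865900
1163048894346249 79878526013650

√212 → a₀=14, period (1,1,3,1,1,…,1,1,28); ℓ=14 even so k=13
k=0  a_k=14  p_k/q_k = 14/1
k=1  a_k=1  p_k/q_k = 15/1
…
k=3  a_k=3  p_k/q_k = 102/7
…
k=5  a_k=1  p_k/q_k = 233/16
…
k=8  a_k=1  p_k/q_k = 2781/191
k=9  a_k=1  p_k/q_k = 5198/357
k=10  a_k=1  p_k/q_k = 7979/548
…
k=12  a_k=1  p_k/q_k = 37114/2549
k=13  a_k=1  p_k/q_k = 66249/4550
(x₁, y₁) = (66249, 4550);  66249² − 212·4550² = 1 ✓
n=2: (66249,4550)∘(66249,4550) = (66249·66249+212·4550·4550, 66249·4550+4550·66249) = (8777860001,602865900)
n=3: (8777860001,602865900)∘(66249,4550) = (66249·8777860001+212·4550·602865900, 66249·602865900+4550·8777860001) = (1163048894346249,79878526013650)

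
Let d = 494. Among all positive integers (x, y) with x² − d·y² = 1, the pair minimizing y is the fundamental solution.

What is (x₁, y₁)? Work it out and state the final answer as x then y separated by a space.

73035 3286

[22; 4,2,2,1,2,1,2,2,4,44] for √494; ℓ=10 ⇒ convergent index 9
i=0: a=22 ⇒ p=22, q=1
…
i=3: a=2 ⇒ p=489, q=22
i=4: a=1 ⇒ p=689, q=31
i=5: a=2 ⇒ p=1867, q=84
…
i=7: a=2 ⇒ p=6979, q=314
i=8: a=2 ⇒ p=16514, q=743
i=9: a=4 ⇒ p=73035, q=3286
(x₁, y₁) = (73035, 3286);  73035² − 494·3286² = 1 ✓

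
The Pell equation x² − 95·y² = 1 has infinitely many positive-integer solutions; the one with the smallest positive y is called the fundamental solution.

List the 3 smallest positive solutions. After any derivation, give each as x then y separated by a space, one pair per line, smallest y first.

√95 → a₀=9, period (1,2,1,18); ℓ=4 even so k=3
a_0=9:  p_0=9·1+0=9,  q_0=9·0+1=1
a_1=1:  p_1=1·9+1=10,  q_1=1·1+0=1
a_2=2:  p_2=2·10+9=29,  q_2=2·1+1=3
a_3=1:  p_3=1·29+10=39,  q_3=1·3+1=4
→ (39, 4).  Check: 39²=1521, 95·4²=1520, difference 1.
k=2:  x_2 = 39·39+95·4·4 = 3041,  y_2 = 39·4+4·39 = 312
k=3:  x_3 = 39·3041+95·4·312 = 237159,  y_3 = 39·312+4·3041 = 24332

39 4
3041 312
237159 24332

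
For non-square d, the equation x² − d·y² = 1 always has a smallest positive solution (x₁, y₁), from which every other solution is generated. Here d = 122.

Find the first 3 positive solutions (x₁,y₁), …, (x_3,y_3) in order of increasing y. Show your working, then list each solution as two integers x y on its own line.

[11; 22] for √122; ℓ=1 ⇒ convergent index 1
a_0=11:  p_0=11·1+0=11,  q_0=11·0+1=1
a_1=22:  p_1=22·11+1=243,  q_1=22·1+0=22
(x₁, y₁) = (243, 22);  243² − 122·22² = 1 ✓
(x_2, y_2) = (243·243 + 122·22·22, 243·22 + 22·243) = (118097, 10692)
(x_3, y_3) = (243·118097 + 122·22·10692, 243·10692 + 22·118097) = (57394899, 5196290)

243 22
118097 10692
57394899 5196290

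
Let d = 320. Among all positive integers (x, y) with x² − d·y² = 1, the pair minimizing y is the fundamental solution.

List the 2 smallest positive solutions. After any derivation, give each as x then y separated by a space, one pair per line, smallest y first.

161 9
51841 2898

√320 → a₀=17, period (1,7,1,34); ℓ=4 even so k=3
step 0: (17, 1)  from 17·(1,0) + (0,1)
step 1: (18, 1)  from 1·(17,1) + (1,0)
step 2: (143, 8)  from 7·(18,1) + (17,1)
step 3: (161, 9)  from 1·(143,8) + (18,1)
fundamental: x₁=161, y₁=9  (since 25921 − 320·81 = 1)
(161+9√320)^2 = 51841 + 2898√320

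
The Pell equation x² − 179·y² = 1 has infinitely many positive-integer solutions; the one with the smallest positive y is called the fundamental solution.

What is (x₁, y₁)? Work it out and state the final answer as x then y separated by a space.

4190210 313191

d=179: √d = [13; 2,1,1,1,3,…,1,2,26] (ℓ=14, even), read p_13/q_13
i=0: a=13 ⇒ p=13, q=1
i=1: a=2 ⇒ p=27, q=2
i=2: a=1 ⇒ p=40, q=3
i=3: a=1 ⇒ p=67, q=5
…
i=5: a=3 ⇒ p=388, q=29
i=6: a=5 ⇒ p=2047, q=153
i=7: a=13 ⇒ p=26999, q=2018
…
i=9: a=3 ⇒ p=438125, q=32747
i=10: a=1 ⇒ p=575167, q=42990
…
i=12: a=1 ⇒ p=1588459, q=118727
i=13: a=2 ⇒ p=4190210, q=313191
→ (4190210, 313191).  Check: 4190210²=17557859844100, 179·313191²=17557859844099, difference 1.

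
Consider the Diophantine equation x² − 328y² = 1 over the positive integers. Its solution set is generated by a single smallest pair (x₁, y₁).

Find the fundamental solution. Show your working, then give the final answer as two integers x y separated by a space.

d=328: √d = [18; 9,36] (ℓ=2, even), read p_1/q_1
k=0  a_k=18  p_k/q_k = 18/1
k=1  a_k=9  p_k/q_k = 163/9
(x₁, y₁) = (163, 9);  163² − 328·9² = 1 ✓

163 9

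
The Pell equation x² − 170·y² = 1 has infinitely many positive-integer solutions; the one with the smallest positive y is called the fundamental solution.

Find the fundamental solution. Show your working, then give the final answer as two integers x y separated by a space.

339 26

√170 → a₀=13, period (26); ℓ=1 odd so k=1
i=0: a=13 ⇒ p=13, q=1
i=1: a=26 ⇒ p=339, q=26
fundamental: x₁=339, y₁=26  (since 114921 − 170·676 = 1)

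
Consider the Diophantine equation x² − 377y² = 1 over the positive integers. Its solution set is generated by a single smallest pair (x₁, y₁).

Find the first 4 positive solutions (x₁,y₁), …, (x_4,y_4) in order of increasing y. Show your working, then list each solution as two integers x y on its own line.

d=377: √d = [19; 2,2,2,38] (ℓ=4, even), read p_3/q_3
i=0: a=19 ⇒ p=19, q=1
i=1: a=2 ⇒ p=39, q=2
i=2: a=2 ⇒ p=97, q=5
i=3: a=2 ⇒ p=233, q=12
fundamental: x₁=233, y₁=12  (since 54289 − 377·144 = 1)
(233+12√377)^2 = 108577 + 5592√377
(233+12√377)^3 = 50596649 + 2605860√377
(233+12√377)^4 = 23577929857 + 1214325168√377

233 12
108577 5592
50596649 2605860
23577929857 1214325168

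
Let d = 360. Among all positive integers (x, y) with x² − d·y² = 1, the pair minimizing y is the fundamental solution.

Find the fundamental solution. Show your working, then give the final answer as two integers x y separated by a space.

√360 = [18; 1,36, …], period ℓ=2 (even) → k=1
k=0  a_k=18  p_k/q_k = 18/1
k=1  a_k=1  p_k/q_k = 19/1
→ (19, 1).  Check: 19²=361, 360·1²=360, difference 1.

19 1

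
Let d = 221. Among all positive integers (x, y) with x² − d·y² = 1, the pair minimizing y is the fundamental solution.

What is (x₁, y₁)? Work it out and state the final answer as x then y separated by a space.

1665 112

d=221: √d = [14; 1,6,2,6,1,28] (ℓ=6, even), read p_5/q_5
a_0=14:  p_0=14·1+0=14,  q_0=14·0+1=1
a_1=1:  p_1=1·14+1=15,  q_1=1·1+0=1
a_2=6:  p_2=6·15+14=104,  q_2=6·1+1=7
a_3=2:  p_3=2·104+15=223,  q_3=2·7+1=15
a_4=6:  p_4=6·223+104=1442,  q_4=6·15+7=97
a_5=1:  p_5=1·1442+223=1665,  q_5=1·97+15=112
fundamental: x₁=1665, y₁=112  (since 2772225 − 221·12544 = 1)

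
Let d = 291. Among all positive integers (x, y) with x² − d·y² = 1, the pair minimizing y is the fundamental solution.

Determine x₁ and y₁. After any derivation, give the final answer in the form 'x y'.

√291 = [17; 17,34, …], period ℓ=2 (even) → k=1
step 0: (17, 1)  from 17·(1,0) + (0,1)
step 1: (290, 17)  from 17·(17,1) + (1,0)
(x₁, y₁) = (290, 17);  290² − 291·17² = 1 ✓

290 17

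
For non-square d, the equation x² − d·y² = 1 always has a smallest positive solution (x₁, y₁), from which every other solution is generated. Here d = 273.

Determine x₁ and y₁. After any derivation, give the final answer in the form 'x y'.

d=273: √d = [16; 1,1,10,1,1,32] (ℓ=6, even), read p_5/q_5
a_0=16:  p_0=16·1+0=16,  q_0=16·0+1=1
a_1=1:  p_1=1·16+1=17,  q_1=1·1+0=1
…
a_3=10:  p_3=10·33+17=347,  q_3=10·2+1=21
a_4=1:  p_4=1·347+33=380,  q_4=1·21+2=23
a_5=1:  p_5=1·380+347=727,  q_5=1·23+21=44
fundamental: x₁=727, y₁=44  (since 528529 − 273·1936 = 1)

727 44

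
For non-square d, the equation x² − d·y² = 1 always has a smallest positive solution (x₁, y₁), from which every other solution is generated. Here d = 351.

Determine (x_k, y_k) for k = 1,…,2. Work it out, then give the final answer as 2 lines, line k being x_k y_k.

[18; 1,2,1,3,2,2,2,3,1,2,1,36] for √351; ℓ=12 ⇒ convergent index 11
k=0  a_k=18  p_k/q_k = 18/1
…
k=2  a_k=2  p_k/q_k = 56/3
…
k=4  a_k=3  p_k/q_k = 281/15
…
k=9  a_k=1  p_k/q_k = 16543/883
k=10  a_k=2  p_k/q_k = 45882/2449
k=11  a_k=1  p_k/q_k = 62425/3332
fundamental: x₁=62425, y₁=3332  (since 3896880625 − 351·11102224 = 1)
(62425+3332√351)^2 = 7793761249 + 416000200√351

62425 3332
7793761249 416000200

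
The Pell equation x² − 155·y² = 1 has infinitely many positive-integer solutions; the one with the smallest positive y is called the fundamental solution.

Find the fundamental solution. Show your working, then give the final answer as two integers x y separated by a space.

√155 = [12; 2,4,2,24, …], period ℓ=4 (even) → k=3
k=0  a_k=12  p_k/q_k = 12/1
k=1  a_k=2  p_k/q_k = 25/2
k=2  a_k=4  p_k/q_k = 112/9
k=3  a_k=2  p_k/q_k = 249/20
fundamental: x₁=249, y₁=20  (since 62001 − 155·400 = 1)

249 20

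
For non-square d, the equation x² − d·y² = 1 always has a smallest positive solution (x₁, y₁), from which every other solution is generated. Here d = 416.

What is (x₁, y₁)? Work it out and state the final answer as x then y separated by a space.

√416 → a₀=20, period (2,1,1,9,1,1,2,40); ℓ=8 even so k=7
i=0: a=20 ⇒ p=20, q=1
…
i=2: a=1 ⇒ p=61, q=3
i=3: a=1 ⇒ p=102, q=5
…
i=6: a=1 ⇒ p=2060, q=101
i=7: a=2 ⇒ p=5201, q=255
→ (5201, 255).  Check: 5201²=27050401, 416·255²=27050400, difference 1.

5201 255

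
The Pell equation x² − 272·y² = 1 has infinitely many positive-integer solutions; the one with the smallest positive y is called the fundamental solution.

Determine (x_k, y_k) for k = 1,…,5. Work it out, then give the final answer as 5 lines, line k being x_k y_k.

33 2
2177 132
143649 8710
9478657 574728
625447713 37923338

√272 = [16; 2,32, …], period ℓ=2 (even) → k=1
i=0: a=16 ⇒ p=16, q=1
i=1: a=2 ⇒ p=33, q=2
→ (33, 2).  Check: 33²=1089, 272·2²=1088, difference 1.
(33+2√272)^2 = 2177 + 132√272
(33+2√272)^3 = 143649 + 8710√272
(33+2√272)^4 = 9478657 + 574728√272
(33+2√272)^5 = 625447713 + 37923338√272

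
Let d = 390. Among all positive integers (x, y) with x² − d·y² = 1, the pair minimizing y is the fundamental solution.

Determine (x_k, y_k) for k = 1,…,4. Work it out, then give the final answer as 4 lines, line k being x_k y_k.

√390 → a₀=19, period (1,2,1,38); ℓ=4 even so k=3
i=0: a=19 ⇒ p=19, q=1
i=1: a=1 ⇒ p=20, q=1
i=2: a=2 ⇒ p=59, q=3
i=3: a=1 ⇒ p=79, q=4
(x₁, y₁) = (79, 4);  79² − 390·4² = 1 ✓
(x_2, y_2) = (79·79 + 390·4·4, 79·4 + 4·79) = (12481, 632)
(x_3, y_3) = (79·12481 + 390·4·632, 79·632 + 4·12481) = (1971919, 99852)
(x_4, y_4) = (79·1971919 + 390·4·99852, 79·99852 + 4·1971919) = (311550721, 15775984)

79 4
12481 632
1971919 99852
311550721 15775984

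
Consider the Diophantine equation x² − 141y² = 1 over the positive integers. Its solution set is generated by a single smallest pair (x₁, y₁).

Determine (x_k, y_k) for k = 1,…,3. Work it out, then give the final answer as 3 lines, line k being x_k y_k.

[11; 1,6,1,22] for √141; ℓ=4 ⇒ convergent index 3
k=0  a_k=11  p_k/q_k = 11/1
…
k=2  a_k=6  p_k/q_k = 83/7
k=3  a_k=1  p_k/q_k = 95/8
(x₁, y₁) = (95, 8);  95² − 141·8² = 1 ✓
(95+8√141)^2 = 18049 + 1520√141
(95+8√141)^3 = 3429215 + 288792√141

95 8
18049 1520
3429215 288792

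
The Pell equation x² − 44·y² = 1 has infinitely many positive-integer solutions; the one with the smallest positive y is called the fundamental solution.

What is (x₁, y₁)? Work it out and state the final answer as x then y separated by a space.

[6; 1,1,1,2,1,1,1,12] for √44; ℓ=8 ⇒ convergent index 7
a_0=6:  p_0=6·1+0=6,  q_0=6·0+1=1
a_1=1:  p_1=1·6+1=7,  q_1=1·1+0=1
…
a_5=1:  p_5=1·53+20=73,  q_5=1·8+3=11
a_6=1:  p_6=1·73+53=126,  q_6=1·11+8=19
a_7=1:  p_7=1·126+73=199,  q_7=1·19+11=30
→ (199, 30).  Check: 199²=39601, 44·30²=39600, difference 1.

199 30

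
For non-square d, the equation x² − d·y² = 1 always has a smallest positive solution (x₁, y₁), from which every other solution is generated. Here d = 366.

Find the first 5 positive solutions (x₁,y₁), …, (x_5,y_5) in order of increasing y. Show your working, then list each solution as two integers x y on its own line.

[19; 7,1,1,1,2,12,2,1,1,1,7,38] for √366; ℓ=12 ⇒ convergent index 11
a_0=19:  p_0=19·1+0=19,  q_0=19·0+1=1
…
a_4=1:  p_4=1·287+153=440,  q_4=1·15+8=23
…
a_6=12:  p_6=12·1167+440=14444,  q_6=12·61+23=755
…
a_8=1:  p_8=1·30055+14444=44499,  q_8=1·1571+755=2326
a_9=1:  p_9=1·44499+30055=74554,  q_9=1·2326+1571=3897
a_10=1:  p_10=1·74554+44499=119053,  q_10=1·3897+2326=6223
a_11=7:  p_11=7·119053+74554=907925,  q_11=7·6223+3897=47458
→ (907925, 47458).  Check: 907925²=824327805625, 366·47458²=824327805624, difference 1.
k=2:  x_2 = 907925·907925+366·47458·47458 = 1648655611249,  y_2 = 907925·47458+47458·907925 = 86176609300
k=3:  x_3 = 907925·1648655611249+366·47458·86176609300 = 2993711291685588725,  y_3 = 907925·86176609300+47458·1648655611249 = 156483795997357542
k=4:  x_4 = 907925·2993711291685588725+366·47458·156483795997357542 = 5436130649005627630680001,  y_4 = 907925·156483795997357542+47458·2993711291685588725 = 284151100961715516031400
k=5:  x_5 = 907925·5436130649005627630680001+366·47458·284151100961715516031400 = 9871197838993875221878594227125,  y_5 = 907925·284151100961715516031400+47458·5436130649005627630680001 = 515975776681174635989620332458

907925 47458
1648655611249 86176609300
2993711291685588725 156483795997357542
5436130649005627630680001 284151100961715516031400
9871197838993875221878594227125 515975776681174635989620332458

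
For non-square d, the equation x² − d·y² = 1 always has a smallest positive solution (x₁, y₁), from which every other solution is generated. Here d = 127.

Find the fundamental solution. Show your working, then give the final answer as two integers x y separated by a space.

[11; 3,1,2,2,7,11,7,2,2,1,3,22] for √127; ℓ=12 ⇒ convergent index 11
a_0=11:  p_0=11·1+0=11,  q_0=11·0+1=1
a_1=3:  p_1=3·11+1=34,  q_1=3·1+0=3
a_2=1:  p_2=1·34+11=45,  q_2=1·3+1=4
…
a_4=2:  p_4=2·124+45=293,  q_4=2·11+4=26
a_5=7:  p_5=7·293+124=2175,  q_5=7·26+11=193
a_6=11:  p_6=11·2175+293=24218,  q_6=11·193+26=2149
a_7=7:  p_7=7·24218+2175=171701,  q_7=7·2149+193=15236
a_8=2:  p_8=2·171701+24218=367620,  q_8=2·15236+2149=32621
a_9=2:  p_9=2·367620+171701=906941,  q_9=2·32621+15236=80478
a_10=1:  p_10=1·906941+367620=1274561,  q_10=1·80478+32621=113099
a_11=3:  p_11=3·1274561+906941=4730624,  q_11=3·113099+80478=419775
(x₁, y₁) = (4730624, 419775);  4730624² − 127·419775² = 1 ✓

4730624 419775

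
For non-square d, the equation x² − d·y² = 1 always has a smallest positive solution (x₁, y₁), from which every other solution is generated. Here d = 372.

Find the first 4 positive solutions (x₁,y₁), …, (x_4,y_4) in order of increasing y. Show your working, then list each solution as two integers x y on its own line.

√372 → a₀=19, period (3,2,12,2,3,38); ℓ=6 even so k=5
i=0: a=19 ⇒ p=19, q=1
…
i=3: a=12 ⇒ p=1678, q=87
i=4: a=2 ⇒ p=3491, q=181
i=5: a=3 ⇒ p=12151, q=630
→ (12151, 630).  Check: 12151²=147646801, 372·630²=147646800, difference 1.
(x_2, y_2) = (12151·12151 + 372·630·630, 12151·630 + 630·12151) = (295293601, 15310260)
(x_3, y_3) = (12151·295293601 + 372·630·15310260, 12151·15310260 + 630·295293601) = (7176225079351, 372069937890)
(x_4, y_4) = (12151·7176225079351 + 372·630·372069937890, 12151·372069937890 + 630·7176225079351) = (174396621583094401, 9042043615292520)

12151 630
295293601 15310260
7176225079351 372069937890
174396621583094401 9042043615292520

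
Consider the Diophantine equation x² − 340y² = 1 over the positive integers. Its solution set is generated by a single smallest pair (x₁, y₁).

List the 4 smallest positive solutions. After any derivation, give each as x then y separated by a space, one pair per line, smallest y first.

√340 → a₀=18, period (2,3,1,1,1,…,3,2,36); ℓ=14 even so k=13
a_0=18:  p_0=18·1+0=18,  q_0=18·0+1=1
…
a_3=1:  p_3=1·129+37=166,  q_3=1·7+2=9
…
a_5=1:  p_5=1·295+166=461,  q_5=1·16+9=25
a_6=1:  p_6=1·461+295=756,  q_6=1·25+16=41
a_7=8:  p_7=8·756+461=6509,  q_7=8·41+25=353
a_8=1:  p_8=1·6509+756=7265,  q_8=1·353+41=394
…
a_10=1:  p_10=1·13774+7265=21039,  q_10=1·747+394=1141
…
a_12=3:  p_12=3·34813+21039=125478,  q_12=3·1888+1141=6805
a_13=2:  p_13=2·125478+34813=285769,  q_13=2·6805+1888=15498
fundamental: x₁=285769, y₁=15498  (since 81663921361 − 340·240188004 = 1)
(x_2, y_2) = (285769·285769 + 340·15498·15498, 285769·15498 + 15498·285769) = (163327842721, 8857695924)
(x_3, y_3) = (285769·163327842721 + 340·15498·8857695924, 285769·8857695924 + 15498·163327842721) = (93348068572789129, 5062509812995614)
(x_4, y_4) = (285769·93348068572789129 + 340·15498·5062509812995614, 285769·5062509812995614 + 15498·93348068572789129) = (53351968415791425367681, 2893416733491029538408)

285769 15498
163327842721 8857695924
93348068572789129 5062509812995614
53351968415791425367681 2893416733491029538408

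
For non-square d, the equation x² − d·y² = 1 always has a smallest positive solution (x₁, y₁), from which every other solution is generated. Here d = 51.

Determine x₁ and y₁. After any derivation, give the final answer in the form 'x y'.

50 7

√51 → a₀=7, period (7,14); ℓ=2 even so k=1
a_0=7:  p_0=7·1+0=7,  q_0=7·0+1=1
a_1=7:  p_1=7·7+1=50,  q_1=7·1+0=7
fundamental: x₁=50, y₁=7  (since 2500 − 51·49 = 1)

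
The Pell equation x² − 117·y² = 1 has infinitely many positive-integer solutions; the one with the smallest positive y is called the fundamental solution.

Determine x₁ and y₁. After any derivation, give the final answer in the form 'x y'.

√117 = [10; 1,4,2,4,1,20, …], period ℓ=6 (even) → k=5
i=0: a=10 ⇒ p=10, q=1
i=1: a=1 ⇒ p=11, q=1
…
i=3: a=2 ⇒ p=119, q=11
i=4: a=4 ⇒ p=530, q=49
i=5: a=1 ⇒ p=649, q=60
→ (649, 60).  Check: 649²=421201, 117·60²=421200, difference 1.

649 60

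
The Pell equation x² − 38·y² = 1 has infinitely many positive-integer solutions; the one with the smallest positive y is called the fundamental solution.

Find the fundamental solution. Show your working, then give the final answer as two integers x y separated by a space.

d=38: √d = [6; 6,12] (ℓ=2, even), read p_1/q_1
a_0=6:  p_0=6·1+0=6,  q_0=6·0+1=1
a_1=6:  p_1=6·6+1=37,  q_1=6·1+0=6
(x₁, y₁) = (37, 6);  37² − 38·6² = 1 ✓

37 6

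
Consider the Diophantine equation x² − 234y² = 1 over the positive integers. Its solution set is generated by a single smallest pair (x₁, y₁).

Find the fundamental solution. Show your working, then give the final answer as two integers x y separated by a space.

5201 340

√234 = [15; 3,2,1,2,1,2,3,30, …], period ℓ=8 (even) → k=7
a_0=15:  p_0=15·1+0=15,  q_0=15·0+1=1
…
a_3=1:  p_3=1·107+46=153,  q_3=1·7+3=10
…
a_6=2:  p_6=2·566+413=1545,  q_6=2·37+27=101
a_7=3:  p_7=3·1545+566=5201,  q_7=3·101+37=340
fundamental: x₁=5201, y₁=340  (since 27050401 − 234·115600 = 1)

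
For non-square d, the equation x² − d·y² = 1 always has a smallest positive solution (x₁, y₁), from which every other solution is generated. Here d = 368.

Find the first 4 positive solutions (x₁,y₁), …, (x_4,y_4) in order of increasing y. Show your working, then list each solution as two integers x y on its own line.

d=368: √d = [19; 5,2,5,38] (ℓ=4, even), read p_3/q_3
i=0: a=19 ⇒ p=19, q=1
…
i=2: a=2 ⇒ p=211, q=11
i=3: a=5 ⇒ p=1151, q=60
fundamental: x₁=1151, y₁=60  (since 1324801 − 368·3600 = 1)
(1151+60√368)^2 = 2649601 + 138120√368
(1151+60√368)^3 = 6099380351 + 317952180√368
(1151+60√368)^4 = 14040770918401 + 731925780240√368

1151 60
2649601 138120
6099380351 317952180
14040770918401 731925780240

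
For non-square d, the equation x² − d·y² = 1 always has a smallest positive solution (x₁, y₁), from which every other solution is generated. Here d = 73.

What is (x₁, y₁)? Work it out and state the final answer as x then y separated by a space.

2281249 267000

√73 = [8; 1,1,5,5,1,1,16, …], period ℓ=7 (odd) → k=13
a_0=8:  p_0=8·1+0=8,  q_0=8·0+1=1
…
a_2=1:  p_2=1·9+8=17,  q_2=1·1+1=2
…
a_4=5:  p_4=5·94+17=487,  q_4=5·11+2=57
a_5=1:  p_5=1·487+94=581,  q_5=1·57+11=68
a_6=1:  p_6=1·581+487=1068,  q_6=1·68+57=125
a_7=16:  p_7=16·1068+581=17669,  q_7=16·125+68=2068
a_8=1:  p_8=1·17669+1068=18737,  q_8=1·2068+125=2193
a_9=1:  p_9=1·18737+17669=36406,  q_9=1·2193+2068=4261
a_10=5:  p_10=5·36406+18737=200767,  q_10=5·4261+2193=23498
a_11=5:  p_11=5·200767+36406=1040241,  q_11=5·23498+4261=121751
a_12=1:  p_12=1·1040241+200767=1241008,  q_12=1·121751+23498=145249
a_13=1:  p_13=1·1241008+1040241=2281249,  q_13=1·145249+121751=267000
→ (2281249, 267000).  Check: 2281249²=5204097000001, 73·267000²=5204097000000, difference 1.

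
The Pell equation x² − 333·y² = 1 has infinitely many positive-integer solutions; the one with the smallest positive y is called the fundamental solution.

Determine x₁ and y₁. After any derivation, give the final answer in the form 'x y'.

d=333: √d = [18; 4,36] (ℓ=2, even), read p_1/q_1
k=0  a_k=18  p_k/q_k = 18/1
k=1  a_k=4  p_k/q_k = 73/4
(x₁, y₁) = (73, 4);  73² − 333·4² = 1 ✓

73 4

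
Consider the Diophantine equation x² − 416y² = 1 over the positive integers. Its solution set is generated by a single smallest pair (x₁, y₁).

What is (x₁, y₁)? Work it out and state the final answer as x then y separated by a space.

d=416: √d = [20; 2,1,1,9,1,1,2,40] (ℓ=8, even), read p_7/q_7
i=0: a=20 ⇒ p=20, q=1
…
i=3: a=1 ⇒ p=102, q=5
i=4: a=9 ⇒ p=979, q=48
…
i=6: a=1 ⇒ p=2060, q=101
i=7: a=2 ⇒ p=5201, q=255
→ (5201, 255).  Check: 5201²=27050401, 416·255²=27050400, difference 1.

5201 255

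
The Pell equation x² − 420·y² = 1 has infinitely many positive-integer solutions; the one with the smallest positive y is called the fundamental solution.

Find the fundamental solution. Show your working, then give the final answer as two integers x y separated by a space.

√420 = [20; 2,40, …], period ℓ=2 (even) → k=1
a_0=20:  p_0=20·1+0=20,  q_0=20·0+1=1
a_1=2:  p_1=2·20+1=41,  q_1=2·1+0=2
(x₁, y₁) = (41, 2);  41² − 420·2² = 1 ✓

41 2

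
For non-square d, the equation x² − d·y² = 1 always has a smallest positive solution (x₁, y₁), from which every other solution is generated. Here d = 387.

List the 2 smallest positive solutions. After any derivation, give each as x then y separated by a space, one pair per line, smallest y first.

[19; 1,2,19,2,1,38] for √387; ℓ=6 ⇒ convergent index 5
i=0: a=19 ⇒ p=19, q=1
i=1: a=1 ⇒ p=20, q=1
i=2: a=2 ⇒ p=59, q=3
i=3: a=19 ⇒ p=1141, q=58
i=4: a=2 ⇒ p=2341, q=119
i=5: a=1 ⇒ p=3482, q=177
→ (3482, 177).  Check: 3482²=12124324, 387·177²=12124323, difference 1.
n=2: (3482,177)∘(3482,177) = (3482·3482+387·177·177, 3482·177+177·3482) = (24248647,1232628)

3482 177
24248647 1232628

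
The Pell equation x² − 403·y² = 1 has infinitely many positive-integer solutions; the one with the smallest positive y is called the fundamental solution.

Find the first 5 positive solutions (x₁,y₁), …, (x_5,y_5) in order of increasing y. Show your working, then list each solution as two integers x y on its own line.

669878 33369
897473069767 44706317964
1202394930058086974 59895557730143415
1610915821914004898868577 80245432842261314788776
2158234137903017152358511160238 107509300122956754498421235241

d=403: √d = [20; 13,2,1,3,1,3,1,2,13,40] (ℓ=10, even), read p_9/q_9
i=0: a=20 ⇒ p=20, q=1
…
i=2: a=2 ⇒ p=542, q=27
i=3: a=1 ⇒ p=803, q=40
…
i=5: a=1 ⇒ p=3754, q=187
i=6: a=3 ⇒ p=14213, q=708
i=7: a=1 ⇒ p=17967, q=895
i=8: a=2 ⇒ p=50147, q=2498
i=9: a=13 ⇒ p=669878, q=33369
→ (669878, 33369).  Check: 669878²=448736534884, 403·33369²=448736534883, difference 1.
(669878+33369√403)^2 = 897473069767 + 44706317964√403
(669878+33369√403)^3 = 1202394930058086974 + 59895557730143415√403
(669878+33369√403)^4 = 1610915821914004898868577 + 80245432842261314788776√403
(669878+33369√403)^5 = 2158234137903017152358511160238 + 107509300122956754498421235241√403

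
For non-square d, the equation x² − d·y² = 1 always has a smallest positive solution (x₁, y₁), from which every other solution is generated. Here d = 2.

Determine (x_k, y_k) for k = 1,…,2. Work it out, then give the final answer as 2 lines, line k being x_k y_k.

3 2
17 12

[1; 2] for √2; ℓ=1 ⇒ convergent index 1
k=0  a_k=1  p_k/q_k = 1/1
k=1  a_k=2  p_k/q_k = 3/2
→ (3, 2).  Check: 3²=9, 2·2²=8, difference 1.
k=2:  x_2 = 3·3+2·2·2 = 17,  y_2 = 3·2+2·3 = 12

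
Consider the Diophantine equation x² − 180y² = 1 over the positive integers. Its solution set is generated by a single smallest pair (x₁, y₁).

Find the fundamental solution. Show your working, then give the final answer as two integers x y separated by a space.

161 12

√180 → a₀=13, period (2,2,2,26); ℓ=4 even so k=3
a_0=13:  p_0=13·1+0=13,  q_0=13·0+1=1
a_1=2:  p_1=2·13+1=27,  q_1=2·1+0=2
a_2=2:  p_2=2·27+13=67,  q_2=2·2+1=5
a_3=2:  p_3=2·67+27=161,  q_3=2·5+2=12
fundamental: x₁=161, y₁=12  (since 25921 − 180·144 = 1)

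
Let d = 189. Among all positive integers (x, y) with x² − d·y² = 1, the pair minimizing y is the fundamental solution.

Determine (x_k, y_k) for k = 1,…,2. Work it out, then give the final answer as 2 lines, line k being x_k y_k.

55 4
6049 440

√189 = [13; 1,2,1,26, …], period ℓ=4 (even) → k=3
a_0=13:  p_0=13·1+0=13,  q_0=13·0+1=1
…
a_2=2:  p_2=2·14+13=41,  q_2=2·1+1=3
a_3=1:  p_3=1·41+14=55,  q_3=1·3+1=4
→ (55, 4).  Check: 55²=3025, 189·4²=3024, difference 1.
k=2:  x_2 = 55·55+189·4·4 = 6049,  y_2 = 55·4+4·55 = 440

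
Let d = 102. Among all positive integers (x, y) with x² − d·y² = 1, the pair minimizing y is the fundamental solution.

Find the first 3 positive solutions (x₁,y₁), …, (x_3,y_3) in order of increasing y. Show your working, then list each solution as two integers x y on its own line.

101 10
20401 2020
4120901 408030

d=102: √d = [10; 10,20] (ℓ=2, even), read p_1/q_1
k=0  a_k=10  p_k/q_k = 10/1
k=1  a_k=10  p_k/q_k = 101/10
→ (101, 10).  Check: 101²=10201, 102·10²=10200, difference 1.
(101+10√102)^2 = 20401 + 2020√102
(101+10√102)^3 = 4120901 + 408030√102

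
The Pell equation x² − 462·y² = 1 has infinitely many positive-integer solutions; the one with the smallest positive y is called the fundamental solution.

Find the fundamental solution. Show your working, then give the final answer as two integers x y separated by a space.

43 2

√462 → a₀=21, period (2,42); ℓ=2 even so k=1
a_0=21:  p_0=21·1+0=21,  q_0=21·0+1=1
a_1=2:  p_1=2·21+1=43,  q_1=2·1+0=2
(x₁, y₁) = (43, 2);  43² − 462·2² = 1 ✓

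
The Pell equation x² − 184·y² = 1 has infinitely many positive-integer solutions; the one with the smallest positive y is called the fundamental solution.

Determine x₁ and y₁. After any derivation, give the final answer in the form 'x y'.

√184 = [13; 1,1,3,2,1,2,1,2,3,1,1,26, …], period ℓ=12 (even) → k=11
k=0  a_k=13  p_k/q_k = 13/1
…
k=2  a_k=1  p_k/q_k = 27/2
k=3  a_k=3  p_k/q_k = 95/7
k=4  a_k=2  p_k/q_k = 217/16
k=5  a_k=1  p_k/q_k = 312/23
k=6  a_k=2  p_k/q_k = 841/62
k=7  a_k=1  p_k/q_k = 1153/85
k=8  a_k=2  p_k/q_k = 3147/232
k=9  a_k=3  p_k/q_k = 10594/781
k=10  a_k=1  p_k/q_k = 13741/1013
k=11  a_k=1  p_k/q_k = 24335/1794
(x₁, y₁) = (24335, 1794);  24335² − 184·1794² = 1 ✓

24335 1794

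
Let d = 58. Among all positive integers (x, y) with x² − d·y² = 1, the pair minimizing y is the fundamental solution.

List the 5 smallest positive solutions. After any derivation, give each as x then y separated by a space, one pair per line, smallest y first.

19603 2574
768555217 100916244
30131975818099 3956522259690
1181354243155834177 155119411612489896
46316174427035658925363 6081611647722756602886

√58 → a₀=7, period (1,1,1,1,1,1,14); ℓ=7 odd so k=13
step 0: (7, 1)  from 7·(1,0) + (0,1)
…
step 3: (23, 3)  from 1·(15,2) + (8,1)
step 4: (38, 5)  from 1·(23,3) + (15,2)
…
step 12: (12071, 1585)  from 1·(7532,989) + (4539,596)
step 13: (19603, 2574)  from 1·(12071,1585) + (7532,989)
fundamental: x₁=19603, y₁=2574  (since 384277609 − 58·6625476 = 1)
(19603+2574√58)^2 = 768555217 + 100916244√58
(19603+2574√58)^3 = 30131975818099 + 3956522259690√58
(19603+2574√58)^4 = 1181354243155834177 + 155119411612489896√58
(19603+2574√58)^5 = 46316174427035658925363 + 6081611647722756602886√58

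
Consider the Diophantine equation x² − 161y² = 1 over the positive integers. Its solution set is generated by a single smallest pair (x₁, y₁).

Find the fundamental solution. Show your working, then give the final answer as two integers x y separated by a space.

√161 = [12; 1,2,4,1,2,1,4,2,1,24, …], period ℓ=10 (even) → k=9
step 0: (12, 1)  from 12·(1,0) + (0,1)
step 1: (13, 1)  from 1·(12,1) + (1,0)
step 2: (38, 3)  from 2·(13,1) + (12,1)
step 3: (165, 13)  from 4·(38,3) + (13,1)
…
step 6: (774, 61)  from 1·(571,45) + (203,16)
step 7: (3667, 289)  from 4·(774,61) + (571,45)
step 8: (8108, 639)  from 2·(3667,289) + (774,61)
step 9: (11775, 928)  from 1·(8108,639) + (3667,289)
(x₁, y₁) = (11775, 928);  11775² − 161·928² = 1 ✓

11775 928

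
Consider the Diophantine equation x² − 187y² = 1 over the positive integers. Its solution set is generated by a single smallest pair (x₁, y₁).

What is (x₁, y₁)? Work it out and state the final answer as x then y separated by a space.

d=187: √d = [13; 1,2,13,2,1,26] (ℓ=6, even), read p_5/q_5
k=0  a_k=13  p_k/q_k = 13/1
k=1  a_k=1  p_k/q_k = 14/1
k=2  a_k=2  p_k/q_k = 41/3
k=3  a_k=13  p_k/q_k = 547/40
k=4  a_k=2  p_k/q_k = 1135/83
k=5  a_k=1  p_k/q_k = 1682/123
→ (1682, 123).  Check: 1682²=2829124, 187·123²=2829123, difference 1.

1682 123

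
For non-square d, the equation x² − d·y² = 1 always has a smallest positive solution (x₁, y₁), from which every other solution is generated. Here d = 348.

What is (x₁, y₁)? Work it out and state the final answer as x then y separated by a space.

d=348: √d = [18; 1,1,1,8,1,1,1,36] (ℓ=8, even), read p_7/q_7
k=0  a_k=18  p_k/q_k = 18/1
k=1  a_k=1  p_k/q_k = 19/1
k=2  a_k=1  p_k/q_k = 37/2
k=3  a_k=1  p_k/q_k = 56/3
k=4  a_k=8  p_k/q_k = 485/26
k=5  a_k=1  p_k/q_k = 541/29
k=6  a_k=1  p_k/q_k = 1026/55
k=7  a_k=1  p_k/q_k = 1567/84
(x₁, y₁) = (1567, 84);  1567² − 348·84² = 1 ✓

1567 84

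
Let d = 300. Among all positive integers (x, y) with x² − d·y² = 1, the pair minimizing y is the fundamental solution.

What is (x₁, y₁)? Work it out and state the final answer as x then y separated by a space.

[17; 3,8,3,34] for √300; ℓ=4 ⇒ convergent index 3
k=0  a_k=17  p_k/q_k = 17/1
k=1  a_k=3  p_k/q_k = 52/3
k=2  a_k=8  p_k/q_k = 433/25
k=3  a_k=3  p_k/q_k = 1351/78
(x₁, y₁) = (1351, 78);  1351² − 300·78² = 1 ✓

1351 78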